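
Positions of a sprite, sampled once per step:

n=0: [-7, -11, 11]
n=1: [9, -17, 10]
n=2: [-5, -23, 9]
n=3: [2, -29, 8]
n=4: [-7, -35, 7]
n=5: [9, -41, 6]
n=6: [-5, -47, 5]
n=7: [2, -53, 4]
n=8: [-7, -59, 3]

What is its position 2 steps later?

First: cycles through -7, 9, -5, 2 every 4 steps. Step 10 lands at position 2 of the cycle → -5.
Second: linear, -6 per step → -71 at step 10.
Third: linear, -1 per step → 1 at step 10.

[-5, -71, 1]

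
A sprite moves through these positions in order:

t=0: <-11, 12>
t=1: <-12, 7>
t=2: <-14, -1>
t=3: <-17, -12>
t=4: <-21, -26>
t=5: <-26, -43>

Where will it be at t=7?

<-39, -86>

Taking differences between consecutive positions: <-1, -5>, <-2, -8>, <-3, -11>, <-4, -14>, <-5, -17>. These grow by <-1, -3> each step.
step 6: <-26, -43> + <-6, -20> → <-32, -63>
step 7: <-32, -63> + <-7, -23> → <-39, -86>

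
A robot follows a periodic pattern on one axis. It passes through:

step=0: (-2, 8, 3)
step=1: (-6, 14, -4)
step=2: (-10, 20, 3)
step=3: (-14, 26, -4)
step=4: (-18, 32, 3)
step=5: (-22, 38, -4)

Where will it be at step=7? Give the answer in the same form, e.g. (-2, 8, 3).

First: linear, -4 per step → -30 at step 7.
Second: linear, +6 per step → 50 at step 7.
Third: cycles through 3, -4 every 2 steps. Step 7 lands at position 1 of the cycle → -4.

(-30, 50, -4)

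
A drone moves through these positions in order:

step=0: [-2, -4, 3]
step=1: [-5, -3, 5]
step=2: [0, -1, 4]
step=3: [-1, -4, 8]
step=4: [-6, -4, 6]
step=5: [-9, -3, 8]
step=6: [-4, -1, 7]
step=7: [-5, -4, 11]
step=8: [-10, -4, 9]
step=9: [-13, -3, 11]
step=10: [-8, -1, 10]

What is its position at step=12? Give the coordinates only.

Differencing gives [-3, +1, +2], [+5, +2, -1], [-1, -3, +4], [-5, +0, -2], [-3, +1, +2], [+5, +2, -1], [-1, -3, +4], [-5, +0, -2], [-3, +1, +2], [+5, +2, -1]. This is the pattern [-3, +1, +2], [+5, +2, -1], [-1, -3, +4], [-5, +0, -2] repeated.
step 11: apply [-1, -3, +4] → [-9, -4, 14]
step 12: apply [-5, +0, -2] → [-14, -4, 12]

[-14, -4, 12]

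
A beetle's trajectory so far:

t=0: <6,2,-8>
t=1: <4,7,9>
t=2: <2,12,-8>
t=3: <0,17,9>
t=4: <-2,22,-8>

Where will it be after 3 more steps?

<-8,37,9>

The first coordinate changes by -2 each step, so at step 7 it is 6 + 7·(-2) = -8.
The second coordinate changes by +5 each step, so at step 7 it is 2 + 7·(5) = 37.
The third coordinate repeats the cycle [-8, 9] with period 2; step 7 mod 2 = 1, giving 9.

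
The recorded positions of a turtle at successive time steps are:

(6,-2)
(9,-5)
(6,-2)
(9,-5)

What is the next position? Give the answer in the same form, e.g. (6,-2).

(6,-2)

Step-to-step displacements: (+3,-3), (-3,+3), (+3,-3); each is -1× the previous.
step 4: (9,-5) + (-3,+3) → (6,-2)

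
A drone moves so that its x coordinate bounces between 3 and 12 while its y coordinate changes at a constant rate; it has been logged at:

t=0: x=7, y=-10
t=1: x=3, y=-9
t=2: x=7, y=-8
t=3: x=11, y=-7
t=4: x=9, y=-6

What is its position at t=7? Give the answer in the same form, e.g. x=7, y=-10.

x=9, y=-3

The x coordinate travels 4 per step and bounces off the walls at 3 and 12.
  step 5: 9 → 5
  step 6: 5 → 5
  step 7: 5 → 9
The y coordinate changes by +1 each step: at step 7 it is -3.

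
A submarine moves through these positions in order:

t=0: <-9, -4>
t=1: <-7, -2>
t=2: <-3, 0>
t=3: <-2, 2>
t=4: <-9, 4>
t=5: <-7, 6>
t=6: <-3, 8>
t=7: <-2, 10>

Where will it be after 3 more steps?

First: cycles through -9, -7, -3, -2 every 4 steps. Step 10 lands at position 2 of the cycle → -3.
Second: linear, +2 per step → 16 at step 10.

<-3, 16>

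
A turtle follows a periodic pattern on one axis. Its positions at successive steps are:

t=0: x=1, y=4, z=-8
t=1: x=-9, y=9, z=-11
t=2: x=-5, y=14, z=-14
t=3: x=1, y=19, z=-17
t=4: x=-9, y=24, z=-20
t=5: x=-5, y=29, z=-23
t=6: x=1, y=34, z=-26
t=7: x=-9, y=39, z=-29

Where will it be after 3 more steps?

X: cycles through 1, -9, -5 every 3 steps. Step 10 lands at position 1 of the cycle → -9.
Y: linear, +5 per step → 54 at step 10.
Z: linear, -3 per step → -38 at step 10.

x=-9, y=54, z=-38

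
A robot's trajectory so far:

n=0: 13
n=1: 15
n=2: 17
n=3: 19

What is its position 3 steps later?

25

Constant displacement of +2 per step.
step 4: 19 + 2 → 21
step 5: 21 + 2 → 23
step 6: 23 + 2 → 25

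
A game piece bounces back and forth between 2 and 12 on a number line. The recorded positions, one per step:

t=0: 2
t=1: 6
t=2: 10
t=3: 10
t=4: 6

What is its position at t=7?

10

The value travels 4 per step and bounces off the walls at 2 and 12.
  step 5: 6 → 2
  step 6: 2 → 6
  step 7: 6 → 10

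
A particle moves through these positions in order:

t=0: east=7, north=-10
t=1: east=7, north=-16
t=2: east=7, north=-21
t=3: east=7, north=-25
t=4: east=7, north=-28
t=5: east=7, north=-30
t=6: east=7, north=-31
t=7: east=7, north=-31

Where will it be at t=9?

east=7, north=-28

Taking differences between consecutive positions: (+0, -6), (+0, -5), (+0, -4), (+0, -3), (+0, -2), (+0, -1), (+0, +0). These grow by (+0, +1) each step.
step 8: east=7, north=-31 + (+0, +1) → east=7, north=-30
step 9: east=7, north=-30 + (+0, +2) → east=7, north=-28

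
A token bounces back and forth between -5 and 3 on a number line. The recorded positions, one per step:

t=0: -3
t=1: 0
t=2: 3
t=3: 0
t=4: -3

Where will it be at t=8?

1

The value reflects between -5 and 3, moving 3 per step.
  step 5: -3 → -4
  step 6: -4 → -1
  step 7: -1 → 2
  step 8: 2 → 1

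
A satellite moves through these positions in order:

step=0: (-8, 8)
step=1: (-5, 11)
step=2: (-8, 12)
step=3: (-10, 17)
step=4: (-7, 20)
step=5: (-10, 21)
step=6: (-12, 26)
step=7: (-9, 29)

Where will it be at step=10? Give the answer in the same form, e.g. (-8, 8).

(-11, 38)

Differencing gives (+3, +3), (-3, +1), (-2, +5), (+3, +3), (-3, +1), (-2, +5), (+3, +3). This is the pattern (+3, +3), (-3, +1), (-2, +5) repeated.
step 8: apply (-3, +1) → (-12, 30)
step 9: apply (-2, +5) → (-14, 35)
step 10: apply (+3, +3) → (-11, 38)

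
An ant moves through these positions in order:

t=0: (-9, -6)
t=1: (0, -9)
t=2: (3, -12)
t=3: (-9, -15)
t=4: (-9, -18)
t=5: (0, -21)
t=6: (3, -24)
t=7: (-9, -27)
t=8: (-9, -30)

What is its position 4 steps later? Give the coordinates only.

(-9, -42)

First: cycles through -9, 0, 3, -9 every 4 steps. Step 12 lands at position 0 of the cycle → -9.
Second: linear, -3 per step → -42 at step 12.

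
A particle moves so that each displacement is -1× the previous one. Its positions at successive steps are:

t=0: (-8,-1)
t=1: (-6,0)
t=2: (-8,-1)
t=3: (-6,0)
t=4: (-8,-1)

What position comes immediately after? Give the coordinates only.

(-6,0)

Step-to-step displacements: (+2,+1), (-2,-1), (+2,+1), (-2,-1); each is -1× the previous.
step 5: (-8,-1) + (+2,+1) → (-6,0)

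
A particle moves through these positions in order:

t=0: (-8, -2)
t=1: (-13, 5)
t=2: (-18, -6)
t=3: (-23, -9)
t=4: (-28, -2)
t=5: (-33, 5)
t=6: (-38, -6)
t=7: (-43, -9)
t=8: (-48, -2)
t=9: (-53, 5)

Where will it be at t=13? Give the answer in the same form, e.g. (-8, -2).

First: linear, -5 per step → -73 at step 13.
Second: cycles through -2, 5, -6, -9 every 4 steps. Step 13 lands at position 1 of the cycle → 5.

(-73, 5)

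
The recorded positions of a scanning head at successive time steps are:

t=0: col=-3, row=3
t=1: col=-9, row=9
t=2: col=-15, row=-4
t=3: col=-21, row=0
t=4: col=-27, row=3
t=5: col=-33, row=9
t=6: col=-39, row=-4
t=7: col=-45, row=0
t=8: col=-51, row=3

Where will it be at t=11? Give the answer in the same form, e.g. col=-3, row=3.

The col coordinate changes by -6 each step, so at step 11 it is -3 + 11·(-6) = -69.
The row coordinate repeats the cycle [3, 9, -4, 0] with period 4; step 11 mod 4 = 3, giving 0.

col=-69, row=0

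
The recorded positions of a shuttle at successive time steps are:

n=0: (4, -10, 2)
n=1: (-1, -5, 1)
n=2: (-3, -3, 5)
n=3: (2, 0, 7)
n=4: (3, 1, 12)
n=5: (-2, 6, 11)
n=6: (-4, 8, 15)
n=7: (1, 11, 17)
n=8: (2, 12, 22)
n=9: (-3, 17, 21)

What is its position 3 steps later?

Step-to-step displacements: (-5, +5, -1), (-2, +2, +4), (+5, +3, +2), (+1, +1, +5), (-5, +5, -1), (-2, +2, +4), (+5, +3, +2), (+1, +1, +5), (-5, +5, -1) — a repeating cycle of length 4.
step 10: apply (-2, +2, +4) → (-5, 19, 25)
step 11: apply (+5, +3, +2) → (0, 22, 27)
step 12: apply (+1, +1, +5) → (1, 23, 32)

(1, 23, 32)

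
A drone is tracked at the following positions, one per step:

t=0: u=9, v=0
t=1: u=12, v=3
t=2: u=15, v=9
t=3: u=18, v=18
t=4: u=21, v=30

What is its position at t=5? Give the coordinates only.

First differences are (+3,+3), (+3,+6), (+3,+9), (+3,+12); their common second difference is (+0,+3) (constant acceleration).
step 5: u=21, v=30 + (+3,+15) → u=24, v=45

u=24, v=45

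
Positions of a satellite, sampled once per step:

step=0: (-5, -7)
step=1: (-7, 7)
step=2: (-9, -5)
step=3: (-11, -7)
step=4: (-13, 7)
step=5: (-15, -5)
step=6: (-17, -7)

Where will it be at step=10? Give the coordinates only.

(-25, 7)

First: linear, -2 per step → -25 at step 10.
Second: cycles through -7, 7, -5 every 3 steps. Step 10 lands at position 1 of the cycle → 7.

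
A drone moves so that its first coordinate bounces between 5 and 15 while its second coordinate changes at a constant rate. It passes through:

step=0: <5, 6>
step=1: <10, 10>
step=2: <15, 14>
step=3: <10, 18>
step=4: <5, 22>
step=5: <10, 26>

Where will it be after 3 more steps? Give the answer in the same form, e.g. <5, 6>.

<5, 38>

The first coordinate travels 5 per step and bounces off the walls at 5 and 15.
  step 6: 10 → 15
  step 7: 15 → 10
  step 8: 10 → 5
The second coordinate changes by +4 each step: at step 8 it is 38.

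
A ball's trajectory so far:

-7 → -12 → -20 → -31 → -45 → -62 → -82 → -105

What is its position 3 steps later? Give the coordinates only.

Taking differences between consecutive positions: -5, -8, -11, -14, -17, -20, -23. These grow by -3 each step.
step 8: -105 − 26 → -131
step 9: -131 − 29 → -160
step 10: -160 − 32 → -192

-192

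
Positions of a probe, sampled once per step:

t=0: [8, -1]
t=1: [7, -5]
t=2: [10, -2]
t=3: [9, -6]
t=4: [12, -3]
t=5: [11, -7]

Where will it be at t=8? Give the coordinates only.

[16, -5]

Differencing gives [-1, -4], [+3, +3], [-1, -4], [+3, +3], [-1, -4]. This is the pattern [-1, -4], [+3, +3] repeated.
step 6: apply [+3, +3] → [14, -4]
step 7: apply [-1, -4] → [13, -8]
step 8: apply [+3, +3] → [16, -5]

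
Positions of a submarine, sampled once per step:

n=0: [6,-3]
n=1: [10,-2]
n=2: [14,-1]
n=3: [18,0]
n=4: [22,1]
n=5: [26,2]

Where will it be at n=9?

[42,6]

Constant displacement of [+4,+1] per step.
step 6: [26,2] + [+4,+1] → [30,3]
step 7: [30,3] + [+4,+1] → [34,4]
step 8: [34,4] + [+4,+1] → [38,5]
step 9: [38,5] + [+4,+1] → [42,6]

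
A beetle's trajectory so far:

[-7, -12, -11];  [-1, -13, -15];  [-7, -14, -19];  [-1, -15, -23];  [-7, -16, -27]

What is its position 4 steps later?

[-7, -20, -43]

First: cycles through -7, -1 every 2 steps. Step 8 lands at position 0 of the cycle → -7.
Second: linear, -1 per step → -20 at step 8.
Third: linear, -4 per step → -43 at step 8.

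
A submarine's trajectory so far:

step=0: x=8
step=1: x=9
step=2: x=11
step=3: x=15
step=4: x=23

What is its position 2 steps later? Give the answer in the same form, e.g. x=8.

x=71

Consecutive displacements +1, +2, +4, +8 scale by a factor of 2 each step.
step 5: 23 + 16 → x=39
step 6: 39 + 32 → x=71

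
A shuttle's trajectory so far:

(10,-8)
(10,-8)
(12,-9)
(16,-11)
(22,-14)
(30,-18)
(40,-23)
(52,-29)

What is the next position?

Taking differences between consecutive positions: (+0,+0), (+2,-1), (+4,-2), (+6,-3), (+8,-4), (+10,-5), (+12,-6). These grow by (+2,-1) each step.
step 8: (52,-29) + (+14,-7) → (66,-36)

(66,-36)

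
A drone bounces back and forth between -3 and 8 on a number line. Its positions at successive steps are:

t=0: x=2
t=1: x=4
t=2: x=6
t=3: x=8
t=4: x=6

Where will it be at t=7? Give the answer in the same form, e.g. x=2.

The value travels 2 per step and bounces off the walls at -3 and 8.
  step 5: 6 → 4
  step 6: 4 → 2
  step 7: 2 → 0

x=0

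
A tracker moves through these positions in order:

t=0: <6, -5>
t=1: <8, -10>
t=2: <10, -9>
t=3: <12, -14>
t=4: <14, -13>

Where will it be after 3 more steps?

Step-to-step displacements: <+2, -5>, <+2, +1>, <+2, -5>, <+2, +1> — a repeating cycle of length 2.
step 5: apply <+2, -5> → <16, -18>
step 6: apply <+2, +1> → <18, -17>
step 7: apply <+2, -5> → <20, -22>

<20, -22>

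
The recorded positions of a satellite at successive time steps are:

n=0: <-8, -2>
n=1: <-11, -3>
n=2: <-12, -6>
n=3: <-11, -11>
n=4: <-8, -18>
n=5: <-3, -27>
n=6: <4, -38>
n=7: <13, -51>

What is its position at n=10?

First differences are <-3, -1>, <-1, -3>, <+1, -5>, <+3, -7>, <+5, -9>, <+7, -11>, <+9, -13>; their common second difference is <+2, -2> (constant acceleration).
step 8: <13, -51> + <+11, -15> → <24, -66>
step 9: <24, -66> + <+13, -17> → <37, -83>
step 10: <37, -83> + <+15, -19> → <52, -102>

<52, -102>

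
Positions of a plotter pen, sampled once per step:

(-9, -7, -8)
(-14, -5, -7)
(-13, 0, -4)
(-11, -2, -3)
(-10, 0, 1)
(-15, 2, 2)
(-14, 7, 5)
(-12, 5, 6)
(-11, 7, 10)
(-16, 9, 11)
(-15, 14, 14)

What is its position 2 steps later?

Differencing gives (-5, +2, +1), (+1, +5, +3), (+2, -2, +1), (+1, +2, +4), (-5, +2, +1), (+1, +5, +3), (+2, -2, +1), (+1, +2, +4), (-5, +2, +1), (+1, +5, +3). This is the pattern (-5, +2, +1), (+1, +5, +3), (+2, -2, +1), (+1, +2, +4) repeated.
step 11: apply (+2, -2, +1) → (-13, 12, 15)
step 12: apply (+1, +2, +4) → (-12, 14, 19)

(-12, 14, 19)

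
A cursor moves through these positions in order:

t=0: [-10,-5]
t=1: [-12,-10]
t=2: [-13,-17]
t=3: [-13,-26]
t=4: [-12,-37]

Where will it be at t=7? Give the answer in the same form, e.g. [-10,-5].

[-3,-82]

Successive displacements: [-2,-5], [-1,-7], [+0,-9], [+1,-11] — each changes by [+1,-2].
step 5: [-12,-37] + [+2,-13] → [-10,-50]
step 6: [-10,-50] + [+3,-15] → [-7,-65]
step 7: [-7,-65] + [+4,-17] → [-3,-82]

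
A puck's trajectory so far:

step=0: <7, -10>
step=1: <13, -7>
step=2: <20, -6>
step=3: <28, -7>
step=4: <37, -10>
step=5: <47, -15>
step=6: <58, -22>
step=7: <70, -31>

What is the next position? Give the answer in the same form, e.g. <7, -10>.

First differences are <+6, +3>, <+7, +1>, <+8, -1>, <+9, -3>, <+10, -5>, <+11, -7>, <+12, -9>; their common second difference is <+1, -2> (constant acceleration).
step 8: <70, -31> + <+13, -11> → <83, -42>

<83, -42>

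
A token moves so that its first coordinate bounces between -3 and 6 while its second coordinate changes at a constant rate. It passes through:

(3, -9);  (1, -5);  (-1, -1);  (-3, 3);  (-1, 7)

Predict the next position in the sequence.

(1, 11)

The first coordinate travels 2 per step and bounces off the walls at -3 and 6.
  step 5: -1 → 1
The second coordinate changes by +4 each step: at step 5 it is 11.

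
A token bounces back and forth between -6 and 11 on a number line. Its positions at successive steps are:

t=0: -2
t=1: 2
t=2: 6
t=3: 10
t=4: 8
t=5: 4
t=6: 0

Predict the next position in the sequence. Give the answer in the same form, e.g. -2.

The value travels 4 per step and bounces off the walls at -6 and 11.
  step 7: 0 → -4

-4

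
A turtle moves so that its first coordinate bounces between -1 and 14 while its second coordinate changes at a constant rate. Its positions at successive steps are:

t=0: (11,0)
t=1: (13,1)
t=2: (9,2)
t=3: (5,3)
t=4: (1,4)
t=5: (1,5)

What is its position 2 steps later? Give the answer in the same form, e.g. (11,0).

The first coordinate travels 4 per step and bounces off the walls at -1 and 14.
  step 6: 1 → 5
  step 7: 5 → 9
The second coordinate changes by +1 each step: at step 7 it is 7.

(9,7)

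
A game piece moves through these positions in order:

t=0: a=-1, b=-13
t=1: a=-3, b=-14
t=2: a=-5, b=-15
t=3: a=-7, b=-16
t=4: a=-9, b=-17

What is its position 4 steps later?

The position changes by (-2, -1) every step.
step 5: a=-9, b=-17 + (-2, -1) → a=-11, b=-18
step 6: a=-11, b=-18 + (-2, -1) → a=-13, b=-19
step 7: a=-13, b=-19 + (-2, -1) → a=-15, b=-20
step 8: a=-15, b=-20 + (-2, -1) → a=-17, b=-21

a=-17, b=-21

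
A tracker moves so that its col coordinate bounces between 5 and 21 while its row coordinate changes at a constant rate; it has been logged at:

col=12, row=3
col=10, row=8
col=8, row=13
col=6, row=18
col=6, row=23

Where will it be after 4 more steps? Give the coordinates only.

The col coordinate travels 2 per step and bounces off the walls at 5 and 21.
  step 5: 6 → 8
  step 6: 8 → 10
  step 7: 10 → 12
  step 8: 12 → 14
The row coordinate changes by +5 each step: at step 8 it is 43.

col=14, row=43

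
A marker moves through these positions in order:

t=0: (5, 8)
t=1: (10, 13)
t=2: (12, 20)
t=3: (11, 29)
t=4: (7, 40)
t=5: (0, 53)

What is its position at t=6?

(-10, 68)

Taking differences between consecutive positions: (+5, +5), (+2, +7), (-1, +9), (-4, +11), (-7, +13). These grow by (-3, +2) each step.
step 6: (0, 53) + (-10, +15) → (-10, 68)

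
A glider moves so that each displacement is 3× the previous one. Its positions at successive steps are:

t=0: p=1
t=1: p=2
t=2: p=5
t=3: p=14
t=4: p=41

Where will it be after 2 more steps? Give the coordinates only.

Consecutive displacements +1, +3, +9, +27 scale by a factor of 3 each step.
step 5: 41 + 81 → p=122
step 6: 122 + 243 → p=365

p=365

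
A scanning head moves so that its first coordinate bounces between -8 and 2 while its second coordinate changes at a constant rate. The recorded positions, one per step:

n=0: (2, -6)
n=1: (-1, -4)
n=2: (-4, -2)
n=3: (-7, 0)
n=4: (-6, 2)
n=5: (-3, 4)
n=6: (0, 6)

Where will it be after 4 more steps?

The first coordinate travels 3 per step and bounces off the walls at -8 and 2.
  step 7: 0 → 1
  step 8: 1 → -2
  step 9: -2 → -5
  step 10: -5 → -8
The second coordinate changes by +2 each step: at step 10 it is 14.

(-8, 14)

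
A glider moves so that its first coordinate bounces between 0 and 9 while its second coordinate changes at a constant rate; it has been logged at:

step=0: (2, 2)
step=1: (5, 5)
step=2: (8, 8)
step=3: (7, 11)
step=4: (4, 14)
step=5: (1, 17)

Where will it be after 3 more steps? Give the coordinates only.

(8, 26)

The first coordinate travels 3 per step and bounces off the walls at 0 and 9.
  step 6: 1 → 2
  step 7: 2 → 5
  step 8: 5 → 8
The second coordinate changes by +3 each step: at step 8 it is 26.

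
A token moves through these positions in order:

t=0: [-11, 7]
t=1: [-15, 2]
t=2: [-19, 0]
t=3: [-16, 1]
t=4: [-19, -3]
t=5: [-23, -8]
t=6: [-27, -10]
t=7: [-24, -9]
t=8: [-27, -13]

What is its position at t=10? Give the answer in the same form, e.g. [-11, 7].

Differencing gives [-4, -5], [-4, -2], [+3, +1], [-3, -4], [-4, -5], [-4, -2], [+3, +1], [-3, -4]. This is the pattern [-4, -5], [-4, -2], [+3, +1], [-3, -4] repeated.
step 9: apply [-4, -5] → [-31, -18]
step 10: apply [-4, -2] → [-35, -20]

[-35, -20]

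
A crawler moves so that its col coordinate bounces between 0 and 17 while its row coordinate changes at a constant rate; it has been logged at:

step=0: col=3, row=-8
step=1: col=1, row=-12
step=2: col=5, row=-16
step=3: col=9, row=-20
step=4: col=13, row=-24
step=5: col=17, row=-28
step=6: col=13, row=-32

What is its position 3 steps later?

The col coordinate reflects between 0 and 17, moving 4 per step.
  step 7: 13 → 9
  step 8: 9 → 5
  step 9: 5 → 1
The row coordinate changes by -4 each step: at step 9 it is -44.

col=1, row=-44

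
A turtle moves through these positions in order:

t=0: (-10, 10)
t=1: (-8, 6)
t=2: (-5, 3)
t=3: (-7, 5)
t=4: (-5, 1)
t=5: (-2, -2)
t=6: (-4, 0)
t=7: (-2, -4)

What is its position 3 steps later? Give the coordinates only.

Differencing gives (+2, -4), (+3, -3), (-2, +2), (+2, -4), (+3, -3), (-2, +2), (+2, -4). This is the pattern (+2, -4), (+3, -3), (-2, +2) repeated.
step 8: apply (+3, -3) → (1, -7)
step 9: apply (-2, +2) → (-1, -5)
step 10: apply (+2, -4) → (1, -9)

(1, -9)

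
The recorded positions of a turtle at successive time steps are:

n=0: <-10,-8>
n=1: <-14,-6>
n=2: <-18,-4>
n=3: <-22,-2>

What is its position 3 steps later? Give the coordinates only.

The position changes by <-4,+2> every step.
step 4: <-22,-2> + <-4,+2> → <-26,0>
step 5: <-26,0> + <-4,+2> → <-30,2>
step 6: <-30,2> + <-4,+2> → <-34,4>

<-34,4>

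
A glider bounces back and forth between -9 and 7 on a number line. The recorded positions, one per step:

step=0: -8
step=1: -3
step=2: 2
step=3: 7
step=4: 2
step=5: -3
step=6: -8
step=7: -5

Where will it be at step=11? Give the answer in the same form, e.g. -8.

The value travels 5 per step and bounces off the walls at -9 and 7.
  step 8: -5 → 0
  step 9: 0 → 5
  step 10: 5 → 4
  step 11: 4 → -1

-1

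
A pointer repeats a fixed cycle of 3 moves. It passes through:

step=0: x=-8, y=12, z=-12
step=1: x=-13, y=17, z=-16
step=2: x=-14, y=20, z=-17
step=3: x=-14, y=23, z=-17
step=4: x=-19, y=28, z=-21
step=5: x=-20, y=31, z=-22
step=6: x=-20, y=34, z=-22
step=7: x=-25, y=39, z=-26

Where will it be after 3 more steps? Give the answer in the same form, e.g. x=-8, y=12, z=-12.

Step-to-step displacements: (-5, +5, -4), (-1, +3, -1), (+0, +3, +0), (-5, +5, -4), (-1, +3, -1), (+0, +3, +0), (-5, +5, -4) — a repeating cycle of length 3.
step 8: apply (-1, +3, -1) → x=-26, y=42, z=-27
step 9: apply (+0, +3, +0) → x=-26, y=45, z=-27
step 10: apply (-5, +5, -4) → x=-31, y=50, z=-31

x=-31, y=50, z=-31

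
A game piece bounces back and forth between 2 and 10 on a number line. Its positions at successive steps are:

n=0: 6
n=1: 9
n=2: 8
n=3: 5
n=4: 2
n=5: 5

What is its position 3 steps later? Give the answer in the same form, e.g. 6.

The value reflects between 2 and 10, moving 3 per step.
  step 6: 5 → 8
  step 7: 8 → 9
  step 8: 9 → 6

6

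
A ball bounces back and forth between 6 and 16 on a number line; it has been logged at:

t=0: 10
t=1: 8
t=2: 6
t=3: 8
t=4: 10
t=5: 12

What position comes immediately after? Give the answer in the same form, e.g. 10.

14

The value travels 2 per step and bounces off the walls at 6 and 16.
  step 6: 12 → 14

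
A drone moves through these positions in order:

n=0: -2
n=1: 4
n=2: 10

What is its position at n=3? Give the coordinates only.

Constant displacement of +6 per step.
step 3: 10 + 6 → 16

16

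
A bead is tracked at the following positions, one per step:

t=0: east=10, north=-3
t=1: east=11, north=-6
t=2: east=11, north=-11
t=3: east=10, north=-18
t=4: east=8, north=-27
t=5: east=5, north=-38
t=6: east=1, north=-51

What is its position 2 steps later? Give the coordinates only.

east=-10, north=-83

First differences are (+1, -3), (+0, -5), (-1, -7), (-2, -9), (-3, -11), (-4, -13); their common second difference is (-1, -2) (constant acceleration).
step 7: east=1, north=-51 + (-5, -15) → east=-4, north=-66
step 8: east=-4, north=-66 + (-6, -17) → east=-10, north=-83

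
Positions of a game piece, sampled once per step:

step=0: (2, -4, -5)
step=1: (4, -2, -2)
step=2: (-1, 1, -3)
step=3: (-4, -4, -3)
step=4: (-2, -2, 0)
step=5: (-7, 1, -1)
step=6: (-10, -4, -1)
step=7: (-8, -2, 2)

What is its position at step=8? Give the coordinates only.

(-13, 1, 1)

Step-to-step displacements: (+2, +2, +3), (-5, +3, -1), (-3, -5, +0), (+2, +2, +3), (-5, +3, -1), (-3, -5, +0), (+2, +2, +3) — a repeating cycle of length 3.
step 8: apply (-5, +3, -1) → (-13, 1, 1)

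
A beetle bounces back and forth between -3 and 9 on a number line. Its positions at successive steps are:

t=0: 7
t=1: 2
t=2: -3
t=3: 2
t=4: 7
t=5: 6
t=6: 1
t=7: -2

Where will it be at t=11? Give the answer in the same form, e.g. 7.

The value reflects between -3 and 9, moving 5 per step.
  step 8: -2 → 3
  step 9: 3 → 8
  step 10: 8 → 5
  step 11: 5 → 0

0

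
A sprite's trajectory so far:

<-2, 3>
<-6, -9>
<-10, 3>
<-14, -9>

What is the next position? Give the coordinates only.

First: linear, -4 per step → -18 at step 4.
Second: cycles through 3, -9 every 2 steps. Step 4 lands at position 0 of the cycle → 3.

<-18, 3>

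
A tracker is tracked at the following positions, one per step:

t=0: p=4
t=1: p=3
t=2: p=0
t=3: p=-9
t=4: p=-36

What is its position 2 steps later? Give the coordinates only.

p=-360

Step-to-step displacements: -1, -3, -9, -27; each is 3× the previous.
step 5: -36 − 81 → p=-117
step 6: -117 − 243 → p=-360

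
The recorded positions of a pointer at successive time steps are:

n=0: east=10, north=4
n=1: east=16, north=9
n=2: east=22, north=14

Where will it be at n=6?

Constant displacement of (+6, +5) per step.
step 3: east=22, north=14 + (+6, +5) → east=28, north=19
step 4: east=28, north=19 + (+6, +5) → east=34, north=24
step 5: east=34, north=24 + (+6, +5) → east=40, north=29
step 6: east=40, north=29 + (+6, +5) → east=46, north=34

east=46, north=34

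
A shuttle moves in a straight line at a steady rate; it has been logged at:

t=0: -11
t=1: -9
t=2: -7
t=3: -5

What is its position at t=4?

Each step adds +2 to the position.
step 4: -5 + 2 → -3

-3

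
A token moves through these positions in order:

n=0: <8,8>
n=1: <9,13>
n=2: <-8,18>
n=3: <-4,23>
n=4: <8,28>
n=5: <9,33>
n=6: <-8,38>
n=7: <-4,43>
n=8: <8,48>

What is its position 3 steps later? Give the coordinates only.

<-4,63>

First: cycles through 8, 9, -8, -4 every 4 steps. Step 11 lands at position 3 of the cycle → -4.
Second: linear, +5 per step → 63 at step 11.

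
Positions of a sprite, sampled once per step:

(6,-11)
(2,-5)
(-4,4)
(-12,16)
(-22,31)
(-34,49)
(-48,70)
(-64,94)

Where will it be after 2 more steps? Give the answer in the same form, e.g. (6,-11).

(-102,151)

First differences are (-4,+6), (-6,+9), (-8,+12), (-10,+15), (-12,+18), (-14,+21), (-16,+24); their common second difference is (-2,+3) (constant acceleration).
step 8: (-64,94) + (-18,+27) → (-82,121)
step 9: (-82,121) + (-20,+30) → (-102,151)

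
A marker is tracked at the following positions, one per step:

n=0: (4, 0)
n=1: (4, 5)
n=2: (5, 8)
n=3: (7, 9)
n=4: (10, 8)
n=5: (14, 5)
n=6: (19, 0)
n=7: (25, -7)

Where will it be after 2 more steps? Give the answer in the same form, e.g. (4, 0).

Taking differences between consecutive positions: (+0, +5), (+1, +3), (+2, +1), (+3, -1), (+4, -3), (+5, -5), (+6, -7). These grow by (+1, -2) each step.
step 8: (25, -7) + (+7, -9) → (32, -16)
step 9: (32, -16) + (+8, -11) → (40, -27)

(40, -27)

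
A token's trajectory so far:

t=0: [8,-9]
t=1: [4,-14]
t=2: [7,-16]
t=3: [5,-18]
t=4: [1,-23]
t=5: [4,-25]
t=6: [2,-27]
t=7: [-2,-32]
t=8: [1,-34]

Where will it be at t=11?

Step-to-step displacements: [-4,-5], [+3,-2], [-2,-2], [-4,-5], [+3,-2], [-2,-2], [-4,-5], [+3,-2] — a repeating cycle of length 3.
step 9: apply [-2,-2] → [-1,-36]
step 10: apply [-4,-5] → [-5,-41]
step 11: apply [+3,-2] → [-2,-43]

[-2,-43]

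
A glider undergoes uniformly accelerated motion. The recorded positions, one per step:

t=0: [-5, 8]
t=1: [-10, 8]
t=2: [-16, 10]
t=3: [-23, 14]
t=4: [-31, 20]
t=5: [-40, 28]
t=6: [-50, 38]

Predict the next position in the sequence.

Taking differences between consecutive positions: [-5, +0], [-6, +2], [-7, +4], [-8, +6], [-9, +8], [-10, +10]. These grow by [-1, +2] each step.
step 7: [-50, 38] + [-11, +12] → [-61, 50]

[-61, 50]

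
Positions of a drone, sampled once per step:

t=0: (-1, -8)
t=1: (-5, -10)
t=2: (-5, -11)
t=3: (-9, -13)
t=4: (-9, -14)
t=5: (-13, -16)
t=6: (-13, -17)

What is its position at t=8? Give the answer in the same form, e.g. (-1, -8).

(-17, -20)

The moves between consecutive positions are (-4, -2), (+0, -1), (-4, -2), (+0, -1), (-4, -2), (+0, -1); they repeat the 2-cycle [(-4, -2), (+0, -1)].
step 7: apply (-4, -2) → (-17, -19)
step 8: apply (+0, -1) → (-17, -20)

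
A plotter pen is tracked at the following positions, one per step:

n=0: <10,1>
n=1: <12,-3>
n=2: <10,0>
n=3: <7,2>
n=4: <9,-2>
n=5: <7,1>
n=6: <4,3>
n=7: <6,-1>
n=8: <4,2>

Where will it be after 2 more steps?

<3,0>

The moves between consecutive positions are <+2,-4>, <-2,+3>, <-3,+2>, <+2,-4>, <-2,+3>, <-3,+2>, <+2,-4>, <-2,+3>; they repeat the 3-cycle [<+2,-4>, <-2,+3>, <-3,+2>].
step 9: apply <-3,+2> → <1,4>
step 10: apply <+2,-4> → <3,0>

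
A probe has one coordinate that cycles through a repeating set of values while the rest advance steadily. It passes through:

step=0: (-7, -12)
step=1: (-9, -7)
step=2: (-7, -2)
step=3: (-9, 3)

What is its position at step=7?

(-9, 23)

First: cycles through -7, -9 every 2 steps. Step 7 lands at position 1 of the cycle → -9.
Second: linear, +5 per step → 23 at step 7.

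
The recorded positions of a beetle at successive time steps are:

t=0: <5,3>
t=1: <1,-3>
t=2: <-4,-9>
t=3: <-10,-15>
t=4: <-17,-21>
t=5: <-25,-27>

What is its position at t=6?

First differences are <-4,-6>, <-5,-6>, <-6,-6>, <-7,-6>, <-8,-6>; their common second difference is <-1,+0> (constant acceleration).
step 6: <-25,-27> + <-9,-6> → <-34,-33>

<-34,-33>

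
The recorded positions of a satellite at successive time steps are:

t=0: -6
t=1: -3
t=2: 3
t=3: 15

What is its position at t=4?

39

The jumps are +3, +6, +12 — a geometric progression with ratio 2.
step 4: 15 + 24 → 39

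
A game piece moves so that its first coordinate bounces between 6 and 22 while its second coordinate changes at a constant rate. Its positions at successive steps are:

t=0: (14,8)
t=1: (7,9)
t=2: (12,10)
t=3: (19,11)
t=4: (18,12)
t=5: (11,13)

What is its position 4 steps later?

(15,17)

The first coordinate travels 7 per step and bounces off the walls at 6 and 22.
  step 6: 11 → 8
  step 7: 8 → 15
  step 8: 15 → 22
  step 9: 22 → 15
The second coordinate changes by +1 each step: at step 9 it is 17.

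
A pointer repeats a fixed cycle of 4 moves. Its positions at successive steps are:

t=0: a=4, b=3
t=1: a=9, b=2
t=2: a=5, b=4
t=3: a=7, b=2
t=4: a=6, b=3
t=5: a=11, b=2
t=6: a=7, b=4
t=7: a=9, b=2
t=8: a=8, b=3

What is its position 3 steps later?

a=11, b=2

Step-to-step displacements: (+5, -1), (-4, +2), (+2, -2), (-1, +1), (+5, -1), (-4, +2), (+2, -2), (-1, +1) — a repeating cycle of length 4.
step 9: apply (+5, -1) → a=13, b=2
step 10: apply (-4, +2) → a=9, b=4
step 11: apply (+2, -2) → a=11, b=2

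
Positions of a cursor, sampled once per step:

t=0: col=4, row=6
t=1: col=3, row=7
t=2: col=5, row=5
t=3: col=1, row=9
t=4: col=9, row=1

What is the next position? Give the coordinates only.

col=-7, row=17

The jumps are (-1, +1), (+2, -2), (-4, +4), (+8, -8) — a geometric progression with ratio -2.
step 5: col=9, row=1 + (-16, +16) → col=-7, row=17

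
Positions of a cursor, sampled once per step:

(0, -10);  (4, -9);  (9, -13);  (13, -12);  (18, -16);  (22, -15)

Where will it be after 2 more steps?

The moves between consecutive positions are (+4, +1), (+5, -4), (+4, +1), (+5, -4), (+4, +1); they repeat the 2-cycle [(+4, +1), (+5, -4)].
step 6: apply (+5, -4) → (27, -19)
step 7: apply (+4, +1) → (31, -18)

(31, -18)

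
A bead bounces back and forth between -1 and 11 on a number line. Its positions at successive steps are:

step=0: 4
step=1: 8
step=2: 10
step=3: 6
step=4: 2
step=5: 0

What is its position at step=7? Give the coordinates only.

The value reflects between -1 and 11, moving 4 per step.
  step 6: 0 → 4
  step 7: 4 → 8

8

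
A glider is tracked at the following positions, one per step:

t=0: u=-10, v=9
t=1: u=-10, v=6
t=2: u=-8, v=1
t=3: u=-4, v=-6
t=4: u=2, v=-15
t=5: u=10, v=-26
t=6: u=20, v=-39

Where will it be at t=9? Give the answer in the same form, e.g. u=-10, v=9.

Taking differences between consecutive positions: (+0, -3), (+2, -5), (+4, -7), (+6, -9), (+8, -11), (+10, -13). These grow by (+2, -2) each step.
step 7: u=20, v=-39 + (+12, -15) → u=32, v=-54
step 8: u=32, v=-54 + (+14, -17) → u=46, v=-71
step 9: u=46, v=-71 + (+16, -19) → u=62, v=-90

u=62, v=-90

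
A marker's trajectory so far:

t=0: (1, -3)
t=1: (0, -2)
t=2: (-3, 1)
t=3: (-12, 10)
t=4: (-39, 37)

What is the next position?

The jumps are (-1, +1), (-3, +3), (-9, +9), (-27, +27) — a geometric progression with ratio 3.
step 5: (-39, 37) + (-81, +81) → (-120, 118)

(-120, 118)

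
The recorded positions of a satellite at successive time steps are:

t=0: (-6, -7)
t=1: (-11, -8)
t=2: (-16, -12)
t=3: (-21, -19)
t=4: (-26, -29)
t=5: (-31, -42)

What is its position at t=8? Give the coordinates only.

(-46, -99)

Successive displacements: (-5, -1), (-5, -4), (-5, -7), (-5, -10), (-5, -13) — each changes by (+0, -3).
step 6: (-31, -42) + (-5, -16) → (-36, -58)
step 7: (-36, -58) + (-5, -19) → (-41, -77)
step 8: (-41, -77) + (-5, -22) → (-46, -99)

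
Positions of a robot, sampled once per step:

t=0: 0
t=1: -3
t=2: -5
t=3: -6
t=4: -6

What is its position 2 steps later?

First differences are -3, -2, -1, +0; their common second difference is +1 (constant acceleration).
step 5: -6 + 1 → -5
step 6: -5 + 2 → -3

-3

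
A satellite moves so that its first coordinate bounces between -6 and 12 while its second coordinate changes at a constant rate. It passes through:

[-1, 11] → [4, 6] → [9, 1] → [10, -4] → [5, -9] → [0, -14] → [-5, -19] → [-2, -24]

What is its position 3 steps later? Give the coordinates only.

[11, -39]

The first coordinate travels 5 per step and bounces off the walls at -6 and 12.
  step 8: -2 → 3
  step 9: 3 → 8
  step 10: 8 → 11
The second coordinate changes by -5 each step: at step 10 it is -39.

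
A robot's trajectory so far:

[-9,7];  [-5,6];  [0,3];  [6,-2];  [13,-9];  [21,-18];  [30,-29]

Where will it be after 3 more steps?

[63,-74]

First differences are [+4,-1], [+5,-3], [+6,-5], [+7,-7], [+8,-9], [+9,-11]; their common second difference is [+1,-2] (constant acceleration).
step 7: [30,-29] + [+10,-13] → [40,-42]
step 8: [40,-42] + [+11,-15] → [51,-57]
step 9: [51,-57] + [+12,-17] → [63,-74]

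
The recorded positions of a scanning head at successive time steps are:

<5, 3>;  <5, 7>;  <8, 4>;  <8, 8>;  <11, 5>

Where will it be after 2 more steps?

<14, 6>

Differencing gives <+0, +4>, <+3, -3>, <+0, +4>, <+3, -3>. This is the pattern <+0, +4>, <+3, -3> repeated.
step 5: apply <+0, +4> → <11, 9>
step 6: apply <+3, -3> → <14, 6>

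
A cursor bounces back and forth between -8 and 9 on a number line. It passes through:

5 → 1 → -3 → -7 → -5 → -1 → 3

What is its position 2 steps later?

The value travels 4 per step and bounces off the walls at -8 and 9.
  step 7: 3 → 7
  step 8: 7 → 7

7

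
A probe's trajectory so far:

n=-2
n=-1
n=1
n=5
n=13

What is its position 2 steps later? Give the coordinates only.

Step-to-step displacements: +1, +2, +4, +8; each is 2× the previous.
step 5: 13 + 16 → n=29
step 6: 29 + 32 → n=61

n=61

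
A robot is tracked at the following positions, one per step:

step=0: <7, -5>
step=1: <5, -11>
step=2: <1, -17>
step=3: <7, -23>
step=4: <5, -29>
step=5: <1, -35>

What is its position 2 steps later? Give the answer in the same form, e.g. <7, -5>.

<5, -47>

First: cycles through 7, 5, 1 every 3 steps. Step 7 lands at position 1 of the cycle → 5.
Second: linear, -6 per step → -47 at step 7.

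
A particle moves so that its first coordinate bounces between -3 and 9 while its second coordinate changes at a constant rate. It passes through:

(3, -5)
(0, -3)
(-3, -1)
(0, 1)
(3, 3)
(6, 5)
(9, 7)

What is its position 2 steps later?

The first coordinate travels 3 per step and bounces off the walls at -3 and 9.
  step 7: 9 → 6
  step 8: 6 → 3
The second coordinate changes by +2 each step: at step 8 it is 11.

(3, 11)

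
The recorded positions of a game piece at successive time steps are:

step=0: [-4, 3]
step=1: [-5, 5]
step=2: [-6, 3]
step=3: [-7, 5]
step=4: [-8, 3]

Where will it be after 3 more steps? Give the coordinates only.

Step-to-step displacements: [-1, +2], [-1, -2], [-1, +2], [-1, -2] — a repeating cycle of length 2.
step 5: apply [-1, +2] → [-9, 5]
step 6: apply [-1, -2] → [-10, 3]
step 7: apply [-1, +2] → [-11, 5]

[-11, 5]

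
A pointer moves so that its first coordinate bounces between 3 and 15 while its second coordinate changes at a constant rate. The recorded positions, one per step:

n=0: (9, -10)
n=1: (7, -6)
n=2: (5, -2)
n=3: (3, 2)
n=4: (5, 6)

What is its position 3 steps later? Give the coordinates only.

(11, 18)

The first coordinate reflects between 3 and 15, moving 2 per step.
  step 5: 5 → 7
  step 6: 7 → 9
  step 7: 9 → 11
The second coordinate changes by +4 each step: at step 7 it is 18.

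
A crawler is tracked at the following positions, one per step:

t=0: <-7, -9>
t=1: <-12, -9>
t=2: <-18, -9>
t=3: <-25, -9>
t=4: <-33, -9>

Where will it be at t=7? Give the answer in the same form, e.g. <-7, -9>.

Successive displacements: <-5, +0>, <-6, +0>, <-7, +0>, <-8, +0> — each changes by <-1, +0>.
step 5: <-33, -9> + <-9, +0> → <-42, -9>
step 6: <-42, -9> + <-10, +0> → <-52, -9>
step 7: <-52, -9> + <-11, +0> → <-63, -9>

<-63, -9>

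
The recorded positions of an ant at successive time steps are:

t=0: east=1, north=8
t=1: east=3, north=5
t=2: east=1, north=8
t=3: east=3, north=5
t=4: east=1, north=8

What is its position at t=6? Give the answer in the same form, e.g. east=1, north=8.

Step-to-step displacements: (+2,-3), (-2,+3), (+2,-3), (-2,+3); each is -1× the previous.
step 5: east=1, north=8 + (+2,-3) → east=3, north=5
step 6: east=3, north=5 + (-2,+3) → east=1, north=8

east=1, north=8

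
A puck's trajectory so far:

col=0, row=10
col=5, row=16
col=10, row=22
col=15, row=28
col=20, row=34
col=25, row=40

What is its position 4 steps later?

Each step adds (+5,+6) to the position.
step 6: col=25, row=40 + (+5,+6) → col=30, row=46
step 7: col=30, row=46 + (+5,+6) → col=35, row=52
step 8: col=35, row=52 + (+5,+6) → col=40, row=58
step 9: col=40, row=58 + (+5,+6) → col=45, row=64

col=45, row=64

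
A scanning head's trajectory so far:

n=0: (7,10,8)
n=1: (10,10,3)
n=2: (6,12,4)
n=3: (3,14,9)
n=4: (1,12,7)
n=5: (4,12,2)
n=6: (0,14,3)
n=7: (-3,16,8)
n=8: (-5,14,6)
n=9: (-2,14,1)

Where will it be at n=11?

The moves between consecutive positions are (+3,+0,-5), (-4,+2,+1), (-3,+2,+5), (-2,-2,-2), (+3,+0,-5), (-4,+2,+1), (-3,+2,+5), (-2,-2,-2), (+3,+0,-5); they repeat the 4-cycle [(+3,+0,-5), (-4,+2,+1), (-3,+2,+5), (-2,-2,-2)].
step 10: apply (-4,+2,+1) → (-6,16,2)
step 11: apply (-3,+2,+5) → (-9,18,7)

(-9,18,7)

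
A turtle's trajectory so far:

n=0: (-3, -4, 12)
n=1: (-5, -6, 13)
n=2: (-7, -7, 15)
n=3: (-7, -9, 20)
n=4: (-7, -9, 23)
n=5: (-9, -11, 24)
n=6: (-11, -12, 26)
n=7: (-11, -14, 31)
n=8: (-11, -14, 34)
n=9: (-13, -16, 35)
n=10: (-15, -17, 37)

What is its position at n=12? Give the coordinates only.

Differencing gives (-2, -2, +1), (-2, -1, +2), (+0, -2, +5), (+0, +0, +3), (-2, -2, +1), (-2, -1, +2), (+0, -2, +5), (+0, +0, +3), (-2, -2, +1), (-2, -1, +2). This is the pattern (-2, -2, +1), (-2, -1, +2), (+0, -2, +5), (+0, +0, +3) repeated.
step 11: apply (+0, -2, +5) → (-15, -19, 42)
step 12: apply (+0, +0, +3) → (-15, -19, 45)

(-15, -19, 45)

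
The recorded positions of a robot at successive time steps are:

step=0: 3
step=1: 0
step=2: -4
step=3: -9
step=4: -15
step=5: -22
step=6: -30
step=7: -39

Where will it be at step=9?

-60

First differences are -3, -4, -5, -6, -7, -8, -9; their common second difference is -1 (constant acceleration).
step 8: -39 − 10 → -49
step 9: -49 − 11 → -60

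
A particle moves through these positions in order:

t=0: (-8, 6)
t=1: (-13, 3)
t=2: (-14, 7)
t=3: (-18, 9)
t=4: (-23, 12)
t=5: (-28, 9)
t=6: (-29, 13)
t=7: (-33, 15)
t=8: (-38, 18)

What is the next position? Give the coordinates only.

Step-to-step displacements: (-5, -3), (-1, +4), (-4, +2), (-5, +3), (-5, -3), (-1, +4), (-4, +2), (-5, +3) — a repeating cycle of length 4.
step 9: apply (-5, -3) → (-43, 15)

(-43, 15)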